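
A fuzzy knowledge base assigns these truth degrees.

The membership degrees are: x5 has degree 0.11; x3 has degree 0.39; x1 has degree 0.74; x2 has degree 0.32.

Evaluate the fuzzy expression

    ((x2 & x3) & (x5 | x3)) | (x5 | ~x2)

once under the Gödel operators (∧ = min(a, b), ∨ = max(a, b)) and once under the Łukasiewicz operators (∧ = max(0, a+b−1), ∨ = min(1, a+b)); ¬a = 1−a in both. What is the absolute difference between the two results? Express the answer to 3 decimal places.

0.110

Under Gödel:
  x2 & x3 = min(a, b) on (0.32, 0.39) = 0.32
  x5 | x3 = max(a, b) on (0.11, 0.39) = 0.39
  (x2 & x3) & (x5 | x3) = min(a, b) on (0.32, 0.39) = 0.32
  ~x2 = 1 − 0.32 = 0.68
  x5 | ~x2 = max(a, b) on (0.11, 0.68) = 0.68
  ((x2 & x3) & (x5 | x3)) | (x5 | ~x2) = max(a, b) on (0.32, 0.68) = 0.68
  → value = 0.6800
Under Łukasiewicz:
  x2 & x3 = max(0, a+b−1) on (0.32, 0.39) = 0.00
  x5 | x3 = min(1, a+b) on (0.11, 0.39) = 0.50
  (x2 & x3) & (x5 | x3) = max(0, a+b−1) on (0.00, 0.50) = 0.00
  ~x2 = 1 − 0.32 = 0.68
  x5 | ~x2 = min(1, a+b) on (0.11, 0.68) = 0.79
  ((x2 & x3) & (x5 | x3)) | (x5 | ~x2) = min(1, a+b) on (0.00, 0.79) = 0.79
  → value = 0.7900
|0.6800 − 0.7900| = 0.110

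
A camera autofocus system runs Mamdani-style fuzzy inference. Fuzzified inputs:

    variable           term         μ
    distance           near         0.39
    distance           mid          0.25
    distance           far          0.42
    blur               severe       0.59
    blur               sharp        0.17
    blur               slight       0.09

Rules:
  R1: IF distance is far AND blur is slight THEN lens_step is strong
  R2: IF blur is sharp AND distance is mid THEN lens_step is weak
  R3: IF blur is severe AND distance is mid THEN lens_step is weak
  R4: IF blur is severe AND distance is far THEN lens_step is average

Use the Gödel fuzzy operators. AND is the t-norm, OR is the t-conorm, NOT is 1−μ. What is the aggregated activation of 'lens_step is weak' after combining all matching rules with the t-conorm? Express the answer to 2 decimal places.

0.25

R1: far=0.42, slight=0.09; AND[min(a, b)] → w = 0.09
R2: sharp=0.17, mid=0.25; AND[min(a, b)] → w = 0.17
R3: severe=0.59, mid=0.25; AND[min(a, b)] → w = 0.25
R4: severe=0.59, far=0.42; AND[min(a, b)] → w = 0.42
Rules with consequent 'weak': {R2, R3} → strengths 0.17, 0.25
Aggregate via t-conorm [max(a, b)]: 0.25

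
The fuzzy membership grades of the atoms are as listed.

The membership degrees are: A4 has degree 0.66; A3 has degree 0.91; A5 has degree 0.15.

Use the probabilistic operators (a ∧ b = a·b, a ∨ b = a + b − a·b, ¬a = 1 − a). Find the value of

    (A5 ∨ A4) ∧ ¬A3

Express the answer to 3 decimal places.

0.064

A5 ∨ A4 = a + b − a·b on (0.1500, 0.6600) = 0.7110
¬A3 = 1 − 0.9100 = 0.0900
(A5 ∨ A4) ∧ ¬A3 = a·b on (0.7110, 0.0900) = 0.0640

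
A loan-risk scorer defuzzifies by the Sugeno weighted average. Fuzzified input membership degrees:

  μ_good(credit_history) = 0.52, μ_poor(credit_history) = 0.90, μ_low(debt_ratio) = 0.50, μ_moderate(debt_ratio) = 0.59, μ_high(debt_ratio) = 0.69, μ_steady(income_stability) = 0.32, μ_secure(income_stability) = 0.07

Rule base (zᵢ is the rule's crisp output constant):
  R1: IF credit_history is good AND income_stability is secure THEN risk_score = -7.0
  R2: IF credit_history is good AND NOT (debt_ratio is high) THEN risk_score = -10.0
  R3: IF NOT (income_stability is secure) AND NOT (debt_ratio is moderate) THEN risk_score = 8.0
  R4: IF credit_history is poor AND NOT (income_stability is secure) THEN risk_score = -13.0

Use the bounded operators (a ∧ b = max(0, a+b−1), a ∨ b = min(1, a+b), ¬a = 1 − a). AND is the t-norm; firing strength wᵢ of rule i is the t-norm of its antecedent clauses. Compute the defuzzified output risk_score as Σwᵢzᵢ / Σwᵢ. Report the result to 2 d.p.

R1 (z=-7.0): good=0.52, secure=0.07; AND[max(0, a+b−1)] → w = 0.00
R2 (z=-10.0): good=0.52, ¬high=1−0.69=0.31; AND[max(0, a+b−1)] → w = 0.00
R3 (z=8.0): ¬secure=1−0.07=0.93, ¬moderate=1−0.59=0.41; AND[max(0, a+b−1)] → w = 0.34
R4 (z=-13.0): poor=0.90, ¬secure=1−0.07=0.93; AND[max(0, a+b−1)] → w = 0.83
Weighted average = (0.00·-7.0 + 0.00·-10.0 + 0.34·8.0 + 0.83·-13.0) / (0.00 + 0.00 + 0.34 + 0.83)
  = -8.0700 / 1.1700 = -6.90

-6.90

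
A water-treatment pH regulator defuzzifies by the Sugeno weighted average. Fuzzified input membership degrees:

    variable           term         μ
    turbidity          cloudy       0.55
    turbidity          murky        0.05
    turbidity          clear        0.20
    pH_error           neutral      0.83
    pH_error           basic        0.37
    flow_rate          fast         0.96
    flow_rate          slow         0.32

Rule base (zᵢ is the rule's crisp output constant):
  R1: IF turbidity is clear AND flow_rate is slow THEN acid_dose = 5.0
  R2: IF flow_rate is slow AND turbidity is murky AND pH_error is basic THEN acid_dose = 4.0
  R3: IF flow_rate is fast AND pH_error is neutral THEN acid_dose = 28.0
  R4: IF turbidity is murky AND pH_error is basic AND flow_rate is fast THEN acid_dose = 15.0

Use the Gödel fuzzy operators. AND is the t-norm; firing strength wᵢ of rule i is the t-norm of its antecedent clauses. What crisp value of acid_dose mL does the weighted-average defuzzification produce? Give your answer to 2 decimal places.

R1 (z=5.0): clear=0.20, slow=0.32; AND[min(a, b)] → w = 0.20
R2 (z=4.0): slow=0.32, murky=0.05, basic=0.37; AND[min(a, b)] → w = 0.05
R3 (z=28.0): fast=0.96, neutral=0.83; AND[min(a, b)] → w = 0.83
R4 (z=15.0): murky=0.05, basic=0.37, fast=0.96; AND[min(a, b)] → w = 0.05
Weighted average = (0.20·5.0 + 0.05·4.0 + 0.83·28.0 + 0.05·15.0) / (0.20 + 0.05 + 0.83 + 0.05)
  = 25.1900 / 1.1300 = 22.29

22.29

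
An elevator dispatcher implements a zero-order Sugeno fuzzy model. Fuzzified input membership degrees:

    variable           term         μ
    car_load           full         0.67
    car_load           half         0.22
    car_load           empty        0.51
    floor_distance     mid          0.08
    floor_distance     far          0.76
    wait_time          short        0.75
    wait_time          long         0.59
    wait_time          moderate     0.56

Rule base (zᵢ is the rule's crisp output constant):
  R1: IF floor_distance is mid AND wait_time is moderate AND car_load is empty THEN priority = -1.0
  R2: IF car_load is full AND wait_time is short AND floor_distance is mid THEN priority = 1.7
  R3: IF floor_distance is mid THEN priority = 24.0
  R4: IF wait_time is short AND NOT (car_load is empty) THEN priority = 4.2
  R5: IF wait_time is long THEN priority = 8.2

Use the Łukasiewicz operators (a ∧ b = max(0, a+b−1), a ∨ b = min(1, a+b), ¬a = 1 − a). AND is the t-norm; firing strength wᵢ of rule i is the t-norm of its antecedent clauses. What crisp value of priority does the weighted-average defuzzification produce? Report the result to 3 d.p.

8.534

R1 (z=-1.0): mid=0.08, moderate=0.56, empty=0.51; AND[max(0, a+b−1)] → w = 0.00
R2 (z=1.7): full=0.67, short=0.75, mid=0.08; AND[max(0, a+b−1)] → w = 0.00
R3 (z=24.0): mid=0.08 → w = 0.08
R4 (z=4.2): short=0.75, ¬empty=1−0.51=0.49; AND[max(0, a+b−1)] → w = 0.24
R5 (z=8.2): long=0.59 → w = 0.59
Weighted average = (0.00·-1.0 + 0.00·1.7 + 0.08·24.0 + 0.24·4.2 + 0.59·8.2) / (0.00 + 0.00 + 0.08 + 0.24 + 0.59)
  = 7.7660 / 0.9100 = 8.534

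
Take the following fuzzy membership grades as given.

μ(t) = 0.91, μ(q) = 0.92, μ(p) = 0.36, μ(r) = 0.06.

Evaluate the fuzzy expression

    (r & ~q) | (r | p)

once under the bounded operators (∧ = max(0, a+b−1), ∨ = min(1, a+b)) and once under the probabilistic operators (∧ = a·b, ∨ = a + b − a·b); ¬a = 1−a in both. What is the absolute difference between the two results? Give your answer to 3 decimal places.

Under bounded:
  ~q = 1 − 0.92 = 0.08
  r & ~q = max(0, a+b−1) on (0.06, 0.08) = 0.00
  r | p = min(1, a+b) on (0.06, 0.36) = 0.42
  (r & ~q) | (r | p) = min(1, a+b) on (0.00, 0.42) = 0.42
  → value = 0.4200
Under probabilistic:
  ~q = 1 − 0.9200 = 0.0800
  r & ~q = a·b on (0.0600, 0.0800) = 0.0048
  r | p = a + b − a·b on (0.0600, 0.3600) = 0.3984
  (r & ~q) | (r | p) = a + b − a·b on (0.0048, 0.3984) = 0.4013
  → value = 0.4013
|0.4200 − 0.4013| = 0.019

0.019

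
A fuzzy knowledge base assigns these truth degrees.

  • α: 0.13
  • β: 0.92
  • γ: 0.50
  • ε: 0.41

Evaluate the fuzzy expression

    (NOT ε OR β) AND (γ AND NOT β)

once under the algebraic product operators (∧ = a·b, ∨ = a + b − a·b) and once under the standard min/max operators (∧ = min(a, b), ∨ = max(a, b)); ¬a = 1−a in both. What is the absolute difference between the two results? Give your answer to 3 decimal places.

Under algebraic product:
  NOT ε = 1 − 0.4100 = 0.5900
  NOT ε OR β = a + b − a·b on (0.5900, 0.9200) = 0.9672
  NOT β = 1 − 0.9200 = 0.0800
  γ AND NOT β = a·b on (0.5000, 0.0800) = 0.0400
  (NOT ε OR β) AND (γ AND NOT β) = a·b on (0.9672, 0.0400) = 0.0387
  → value = 0.0387
Under standard min/max:
  NOT ε = 1 − 0.41 = 0.59
  NOT ε OR β = max(a, b) on (0.59, 0.92) = 0.92
  NOT β = 1 − 0.92 = 0.08
  γ AND NOT β = min(a, b) on (0.50, 0.08) = 0.08
  (NOT ε OR β) AND (γ AND NOT β) = min(a, b) on (0.92, 0.08) = 0.08
  → value = 0.0800
|0.0387 − 0.0800| = 0.041

0.041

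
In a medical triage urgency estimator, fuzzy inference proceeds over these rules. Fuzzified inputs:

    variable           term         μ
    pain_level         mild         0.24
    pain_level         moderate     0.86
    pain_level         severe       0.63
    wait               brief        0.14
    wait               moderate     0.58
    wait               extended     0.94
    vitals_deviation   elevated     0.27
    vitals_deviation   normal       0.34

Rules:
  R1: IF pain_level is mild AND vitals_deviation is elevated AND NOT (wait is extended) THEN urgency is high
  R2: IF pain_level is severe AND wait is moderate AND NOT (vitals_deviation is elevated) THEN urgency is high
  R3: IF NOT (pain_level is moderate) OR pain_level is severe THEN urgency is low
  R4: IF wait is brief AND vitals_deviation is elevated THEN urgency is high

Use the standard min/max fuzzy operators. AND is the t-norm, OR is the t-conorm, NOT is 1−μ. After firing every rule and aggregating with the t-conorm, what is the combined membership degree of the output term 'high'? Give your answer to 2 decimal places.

R1: mild=0.24, elevated=0.27, ¬extended=1−0.94=0.06; AND[min(a, b)] → w = 0.06
R2: severe=0.63, moderate=0.58, ¬elevated=1−0.27=0.73; AND[min(a, b)] → w = 0.58
R3: ¬moderate=1−0.86=0.14, severe=0.63; OR[max(a, b)] → w = 0.63
R4: brief=0.14, elevated=0.27; AND[min(a, b)] → w = 0.14
Rules with consequent 'high': {R1, R2, R4} → strengths 0.06, 0.58, 0.14
Aggregate via t-conorm [max(a, b)]: 0.58

0.58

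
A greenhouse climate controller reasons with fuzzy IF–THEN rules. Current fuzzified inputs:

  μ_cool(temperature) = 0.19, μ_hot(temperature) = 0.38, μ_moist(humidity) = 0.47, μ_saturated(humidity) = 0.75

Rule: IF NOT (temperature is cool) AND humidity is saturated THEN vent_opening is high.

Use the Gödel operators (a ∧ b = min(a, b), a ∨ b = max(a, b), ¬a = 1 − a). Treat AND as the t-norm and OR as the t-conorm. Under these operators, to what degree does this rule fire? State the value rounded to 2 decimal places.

0.75

firing strength: ¬cool=1−0.19=0.81, saturated=0.75; AND[min(a, b)] → w = 0.75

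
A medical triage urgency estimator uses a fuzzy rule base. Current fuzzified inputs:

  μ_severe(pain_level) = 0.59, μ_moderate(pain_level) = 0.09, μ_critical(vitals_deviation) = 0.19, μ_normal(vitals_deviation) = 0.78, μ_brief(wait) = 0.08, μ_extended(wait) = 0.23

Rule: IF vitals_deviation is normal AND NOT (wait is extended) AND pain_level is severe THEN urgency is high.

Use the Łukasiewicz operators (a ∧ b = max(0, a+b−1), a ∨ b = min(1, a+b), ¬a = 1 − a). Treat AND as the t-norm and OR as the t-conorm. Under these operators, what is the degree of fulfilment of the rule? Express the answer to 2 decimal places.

0.14

firing strength: normal=0.78, ¬extended=1−0.23=0.77, severe=0.59; AND[max(0, a+b−1)] → w = 0.14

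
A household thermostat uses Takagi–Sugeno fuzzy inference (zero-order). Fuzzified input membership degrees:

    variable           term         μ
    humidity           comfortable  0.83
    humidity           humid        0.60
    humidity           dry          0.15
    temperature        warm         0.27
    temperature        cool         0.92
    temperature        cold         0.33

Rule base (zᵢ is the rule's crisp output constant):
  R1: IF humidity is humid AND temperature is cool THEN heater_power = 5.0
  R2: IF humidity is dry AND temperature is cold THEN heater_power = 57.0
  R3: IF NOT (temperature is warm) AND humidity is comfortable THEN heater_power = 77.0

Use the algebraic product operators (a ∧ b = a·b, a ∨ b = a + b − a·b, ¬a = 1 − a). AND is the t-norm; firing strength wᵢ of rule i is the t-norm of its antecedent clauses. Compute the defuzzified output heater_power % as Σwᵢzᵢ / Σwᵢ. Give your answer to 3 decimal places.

R1 (z=5.0): humid=0.60, cool=0.92; AND[a·b] → w = 0.5520
R2 (z=57.0): dry=0.15, cold=0.33; AND[a·b] → w = 0.0495
R3 (z=77.0): ¬warm=1−0.27=0.73, comfortable=0.83; AND[a·b] → w = 0.6059
Weighted average = (0.5520·5.0 + 0.0495·57.0 + 0.6059·77.0) / (0.5520 + 0.0495 + 0.6059)
  = 52.2358 / 1.2074 = 43.263

43.263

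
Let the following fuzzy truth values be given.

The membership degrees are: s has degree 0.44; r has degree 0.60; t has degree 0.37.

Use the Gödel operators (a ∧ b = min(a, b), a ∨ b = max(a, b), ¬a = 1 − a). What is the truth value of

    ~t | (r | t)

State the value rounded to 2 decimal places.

0.63

~t = 1 − 0.37 = 0.63
r | t = max(a, b) on (0.60, 0.37) = 0.60
~t | (r | t) = max(a, b) on (0.63, 0.60) = 0.63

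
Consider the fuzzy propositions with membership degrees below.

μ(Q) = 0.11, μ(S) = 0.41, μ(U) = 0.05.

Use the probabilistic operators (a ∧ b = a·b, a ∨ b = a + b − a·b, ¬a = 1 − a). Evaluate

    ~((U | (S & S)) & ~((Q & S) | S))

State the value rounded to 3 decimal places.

S & S = a·b on (0.4100, 0.4100) = 0.1681
U | (S & S) = a + b − a·b on (0.0500, 0.1681) = 0.2097
Q & S = a·b on (0.1100, 0.4100) = 0.0451
(Q & S) | S = a + b − a·b on (0.0451, 0.4100) = 0.4366
~((Q & S) | S) = 1 − 0.4366 = 0.5634
(U | (S & S)) & ~((Q & S) | S) = a·b on (0.2097, 0.5634) = 0.1181
~((U | (S & S)) & ~((Q & S) | S)) = 1 − 0.1181 = 0.8819

0.882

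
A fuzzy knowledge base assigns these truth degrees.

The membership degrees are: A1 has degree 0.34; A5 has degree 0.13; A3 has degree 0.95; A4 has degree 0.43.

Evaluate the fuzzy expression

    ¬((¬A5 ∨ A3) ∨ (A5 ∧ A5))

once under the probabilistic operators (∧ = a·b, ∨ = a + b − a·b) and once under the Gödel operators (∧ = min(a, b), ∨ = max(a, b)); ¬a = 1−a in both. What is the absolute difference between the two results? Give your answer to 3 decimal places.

0.044

Under probabilistic:
  ¬A5 = 1 − 0.1300 = 0.8700
  ¬A5 ∨ A3 = a + b − a·b on (0.8700, 0.9500) = 0.9935
  A5 ∧ A5 = a·b on (0.1300, 0.1300) = 0.0169
  (¬A5 ∨ A3) ∨ (A5 ∧ A5) = a + b − a·b on (0.9935, 0.0169) = 0.9936
  ¬((¬A5 ∨ A3) ∨ (A5 ∧ A5)) = 1 − 0.9936 = 0.0064
  → value = 0.0064
Under Gödel:
  ¬A5 = 1 − 0.13 = 0.87
  ¬A5 ∨ A3 = max(a, b) on (0.87, 0.95) = 0.95
  A5 ∧ A5 = min(a, b) on (0.13, 0.13) = 0.13
  (¬A5 ∨ A3) ∨ (A5 ∧ A5) = max(a, b) on (0.95, 0.13) = 0.95
  ¬((¬A5 ∨ A3) ∨ (A5 ∧ A5)) = 1 − 0.95 = 0.05
  → value = 0.0500
|0.0064 − 0.0500| = 0.044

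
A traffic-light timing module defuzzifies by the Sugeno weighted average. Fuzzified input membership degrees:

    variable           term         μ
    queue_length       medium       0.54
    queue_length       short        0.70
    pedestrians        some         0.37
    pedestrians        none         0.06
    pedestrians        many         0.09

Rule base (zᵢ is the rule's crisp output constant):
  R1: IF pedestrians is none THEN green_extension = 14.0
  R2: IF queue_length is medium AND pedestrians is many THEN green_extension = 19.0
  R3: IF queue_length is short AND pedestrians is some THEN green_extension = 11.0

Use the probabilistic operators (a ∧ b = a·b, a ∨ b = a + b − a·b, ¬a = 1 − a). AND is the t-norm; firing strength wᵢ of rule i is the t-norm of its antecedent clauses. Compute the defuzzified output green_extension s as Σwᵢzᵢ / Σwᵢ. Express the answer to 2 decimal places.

R1 (z=14.0): none=0.06 → w = 0.0600
R2 (z=19.0): medium=0.54, many=0.09; AND[a·b] → w = 0.0486
R3 (z=11.0): short=0.70, some=0.37; AND[a·b] → w = 0.2590
Weighted average = (0.0600·14.0 + 0.0486·19.0 + 0.2590·11.0) / (0.0600 + 0.0486 + 0.2590)
  = 4.6124 / 0.3676 = 12.55

12.55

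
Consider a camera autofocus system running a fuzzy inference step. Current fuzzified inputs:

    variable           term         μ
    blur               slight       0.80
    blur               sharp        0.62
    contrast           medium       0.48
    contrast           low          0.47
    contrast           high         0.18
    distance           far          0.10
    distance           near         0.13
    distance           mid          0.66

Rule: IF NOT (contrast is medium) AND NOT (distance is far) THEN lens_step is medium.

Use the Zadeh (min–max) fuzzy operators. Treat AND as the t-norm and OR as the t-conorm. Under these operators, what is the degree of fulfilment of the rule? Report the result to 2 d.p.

firing strength: ¬medium=1−0.48=0.52, ¬far=1−0.10=0.90; AND[min(a, b)] → w = 0.52

0.52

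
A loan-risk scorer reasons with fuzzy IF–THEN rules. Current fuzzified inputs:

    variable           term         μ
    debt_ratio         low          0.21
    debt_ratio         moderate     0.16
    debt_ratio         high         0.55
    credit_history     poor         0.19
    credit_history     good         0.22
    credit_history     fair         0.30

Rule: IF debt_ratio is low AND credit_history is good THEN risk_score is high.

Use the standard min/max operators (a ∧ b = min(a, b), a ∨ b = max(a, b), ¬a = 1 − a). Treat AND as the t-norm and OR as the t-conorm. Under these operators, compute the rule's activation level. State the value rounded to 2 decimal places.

0.21

firing strength: low=0.21, good=0.22; AND[min(a, b)] → w = 0.21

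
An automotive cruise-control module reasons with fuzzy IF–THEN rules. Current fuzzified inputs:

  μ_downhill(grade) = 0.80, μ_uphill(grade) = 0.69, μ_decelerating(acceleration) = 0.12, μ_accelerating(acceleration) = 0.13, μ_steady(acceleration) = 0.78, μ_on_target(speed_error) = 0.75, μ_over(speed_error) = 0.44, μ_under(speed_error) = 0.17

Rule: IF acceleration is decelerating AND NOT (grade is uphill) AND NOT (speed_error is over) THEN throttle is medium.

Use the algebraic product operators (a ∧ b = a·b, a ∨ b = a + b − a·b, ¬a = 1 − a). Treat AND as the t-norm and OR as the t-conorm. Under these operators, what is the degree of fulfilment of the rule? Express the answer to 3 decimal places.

0.021

firing strength: decelerating=0.12, ¬uphill=1−0.69=0.31, ¬over=1−0.44=0.56; AND[a·b] → w = 0.0208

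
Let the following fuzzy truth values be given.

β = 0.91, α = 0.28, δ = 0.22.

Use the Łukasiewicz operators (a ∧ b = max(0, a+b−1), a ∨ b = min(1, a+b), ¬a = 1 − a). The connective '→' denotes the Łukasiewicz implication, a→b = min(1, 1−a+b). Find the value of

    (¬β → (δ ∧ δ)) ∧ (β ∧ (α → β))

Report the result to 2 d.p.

0.82

¬β = 1 − 0.91 = 0.09
δ ∧ δ = max(0, a+b−1) on (0.22, 0.22) = 0.00
¬β → (δ ∧ δ)  [Łukasiewicz: min(1, 1−a+b)] with a=0.09, b=0.00 → 0.91
α → β  [Łukasiewicz: min(1, 1−a+b)] with a=0.28, b=0.91 → 1.00
β ∧ (α → β) = max(0, a+b−1) on (0.91, 1.00) = 0.91
(¬β → (δ ∧ δ)) ∧ (β ∧ (α → β)) = max(0, a+b−1) on (0.91, 0.91) = 0.82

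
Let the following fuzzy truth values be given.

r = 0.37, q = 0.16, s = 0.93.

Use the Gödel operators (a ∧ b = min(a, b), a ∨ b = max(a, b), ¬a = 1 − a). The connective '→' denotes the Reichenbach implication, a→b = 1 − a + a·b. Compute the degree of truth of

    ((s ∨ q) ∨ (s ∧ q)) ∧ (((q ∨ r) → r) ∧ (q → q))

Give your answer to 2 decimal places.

s ∨ q = max(a, b) on (0.93, 0.16) = 0.93
s ∧ q = min(a, b) on (0.93, 0.16) = 0.16
(s ∨ q) ∨ (s ∧ q) = max(a, b) on (0.93, 0.16) = 0.93
q ∨ r = max(a, b) on (0.16, 0.37) = 0.37
(q ∨ r) → r  [Reichenbach: 1 − a + a·b] with a=0.37, b=0.37 → 0.77
q → q  [Reichenbach: 1 − a + a·b] with a=0.16, b=0.16 → 0.87
((q ∨ r) → r) ∧ (q → q) = min(a, b) on (0.77, 0.87) = 0.77
((s ∨ q) ∨ (s ∧ q)) ∧ (((q ∨ r) → r) ∧ (q → q)) = min(a, b) on (0.93, 0.77) = 0.77

0.77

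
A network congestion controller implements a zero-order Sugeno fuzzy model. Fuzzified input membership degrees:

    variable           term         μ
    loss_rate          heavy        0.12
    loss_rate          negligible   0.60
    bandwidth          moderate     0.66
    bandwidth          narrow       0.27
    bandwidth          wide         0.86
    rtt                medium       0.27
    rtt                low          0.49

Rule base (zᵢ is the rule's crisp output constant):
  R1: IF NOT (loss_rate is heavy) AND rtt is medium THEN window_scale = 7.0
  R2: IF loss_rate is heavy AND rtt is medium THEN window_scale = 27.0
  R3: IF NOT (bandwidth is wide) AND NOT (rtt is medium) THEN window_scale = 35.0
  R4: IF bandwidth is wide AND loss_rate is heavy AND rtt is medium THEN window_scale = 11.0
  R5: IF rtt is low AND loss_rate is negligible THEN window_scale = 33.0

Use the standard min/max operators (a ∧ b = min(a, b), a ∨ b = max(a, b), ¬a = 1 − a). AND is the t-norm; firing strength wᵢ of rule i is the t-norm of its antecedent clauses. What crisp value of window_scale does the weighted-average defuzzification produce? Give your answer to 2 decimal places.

R1 (z=7.0): ¬heavy=1−0.12=0.88, medium=0.27; AND[min(a, b)] → w = 0.27
R2 (z=27.0): heavy=0.12, medium=0.27; AND[min(a, b)] → w = 0.12
R3 (z=35.0): ¬wide=1−0.86=0.14, ¬medium=1−0.27=0.73; AND[min(a, b)] → w = 0.14
R4 (z=11.0): wide=0.86, heavy=0.12, medium=0.27; AND[min(a, b)] → w = 0.12
R5 (z=33.0): low=0.49, negligible=0.60; AND[min(a, b)] → w = 0.49
Weighted average = (0.27·7.0 + 0.12·27.0 + 0.14·35.0 + 0.12·11.0 + 0.49·33.0) / (0.27 + 0.12 + 0.14 + 0.12 + 0.49)
  = 27.5200 / 1.1400 = 24.14

24.14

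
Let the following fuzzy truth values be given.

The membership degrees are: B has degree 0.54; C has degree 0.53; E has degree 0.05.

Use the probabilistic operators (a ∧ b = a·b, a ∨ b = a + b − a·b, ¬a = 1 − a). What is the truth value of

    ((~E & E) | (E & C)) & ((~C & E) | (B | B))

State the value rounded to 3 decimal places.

~E = 1 − 0.0500 = 0.9500
~E & E = a·b on (0.9500, 0.0500) = 0.0475
E & C = a·b on (0.0500, 0.5300) = 0.0265
(~E & E) | (E & C) = a + b − a·b on (0.0475, 0.0265) = 0.0727
~C = 1 − 0.5300 = 0.4700
~C & E = a·b on (0.4700, 0.0500) = 0.0235
B | B = a + b − a·b on (0.5400, 0.5400) = 0.7884
(~C & E) | (B | B) = a + b − a·b on (0.0235, 0.7884) = 0.7934
((~E & E) | (E & C)) & ((~C & E) | (B | B)) = a·b on (0.0727, 0.7934) = 0.0577

0.058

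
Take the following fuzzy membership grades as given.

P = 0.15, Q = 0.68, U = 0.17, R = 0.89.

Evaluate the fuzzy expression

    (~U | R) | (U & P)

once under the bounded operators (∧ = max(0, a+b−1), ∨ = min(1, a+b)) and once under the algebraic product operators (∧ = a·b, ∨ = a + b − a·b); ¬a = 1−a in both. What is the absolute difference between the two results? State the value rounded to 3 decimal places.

Under bounded:
  ~U = 1 − 0.17 = 0.83
  ~U | R = min(1, a+b) on (0.83, 0.89) = 1.00
  U & P = max(0, a+b−1) on (0.17, 0.15) = 0.00
  (~U | R) | (U & P) = min(1, a+b) on (1.00, 0.00) = 1.00
  → value = 1.0000
Under algebraic product:
  ~U = 1 − 0.1700 = 0.8300
  ~U | R = a + b − a·b on (0.8300, 0.8900) = 0.9813
  U & P = a·b on (0.1700, 0.1500) = 0.0255
  (~U | R) | (U & P) = a + b − a·b on (0.9813, 0.0255) = 0.9818
  → value = 0.9818
|1.0000 − 0.9818| = 0.018

0.018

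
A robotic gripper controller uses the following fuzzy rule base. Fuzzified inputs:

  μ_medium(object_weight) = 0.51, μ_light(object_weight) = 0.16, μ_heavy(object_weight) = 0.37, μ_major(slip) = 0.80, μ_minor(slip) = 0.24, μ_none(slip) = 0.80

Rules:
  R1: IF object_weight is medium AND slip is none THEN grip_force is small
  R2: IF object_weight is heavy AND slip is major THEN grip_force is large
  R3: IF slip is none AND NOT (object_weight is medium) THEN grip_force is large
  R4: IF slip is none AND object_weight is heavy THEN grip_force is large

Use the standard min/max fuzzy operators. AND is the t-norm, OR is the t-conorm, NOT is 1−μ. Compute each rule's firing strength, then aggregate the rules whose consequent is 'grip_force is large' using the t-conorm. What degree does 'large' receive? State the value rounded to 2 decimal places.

R1: medium=0.51, none=0.80; AND[min(a, b)] → w = 0.51
R2: heavy=0.37, major=0.80; AND[min(a, b)] → w = 0.37
R3: none=0.80, ¬medium=1−0.51=0.49; AND[min(a, b)] → w = 0.49
R4: none=0.80, heavy=0.37; AND[min(a, b)] → w = 0.37
Rules with consequent 'large': {R2, R3, R4} → strengths 0.37, 0.49, 0.37
Aggregate via t-conorm [max(a, b)]: 0.49

0.49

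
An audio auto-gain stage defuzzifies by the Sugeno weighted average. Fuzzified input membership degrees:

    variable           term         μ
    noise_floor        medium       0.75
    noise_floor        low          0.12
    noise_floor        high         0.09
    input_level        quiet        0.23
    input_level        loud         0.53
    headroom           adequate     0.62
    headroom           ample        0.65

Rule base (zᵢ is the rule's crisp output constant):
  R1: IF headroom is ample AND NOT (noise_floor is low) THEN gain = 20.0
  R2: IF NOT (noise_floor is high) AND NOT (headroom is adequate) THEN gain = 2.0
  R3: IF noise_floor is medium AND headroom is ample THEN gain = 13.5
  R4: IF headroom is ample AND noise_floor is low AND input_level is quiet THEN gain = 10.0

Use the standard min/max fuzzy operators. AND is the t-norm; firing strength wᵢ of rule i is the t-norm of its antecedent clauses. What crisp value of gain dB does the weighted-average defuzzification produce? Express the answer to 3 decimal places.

13.186

R1 (z=20.0): ample=0.65, ¬low=1−0.12=0.88; AND[min(a, b)] → w = 0.65
R2 (z=2.0): ¬high=1−0.09=0.91, ¬adequate=1−0.62=0.38; AND[min(a, b)] → w = 0.38
R3 (z=13.5): medium=0.75, ample=0.65; AND[min(a, b)] → w = 0.65
R4 (z=10.0): ample=0.65, low=0.12, quiet=0.23; AND[min(a, b)] → w = 0.12
Weighted average = (0.65·20.0 + 0.38·2.0 + 0.65·13.5 + 0.12·10.0) / (0.65 + 0.38 + 0.65 + 0.12)
  = 23.7350 / 1.8000 = 13.186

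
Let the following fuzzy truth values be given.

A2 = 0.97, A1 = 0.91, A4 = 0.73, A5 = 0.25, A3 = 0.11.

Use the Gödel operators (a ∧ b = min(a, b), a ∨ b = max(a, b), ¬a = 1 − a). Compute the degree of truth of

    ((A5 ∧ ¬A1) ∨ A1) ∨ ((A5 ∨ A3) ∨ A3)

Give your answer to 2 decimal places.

0.91

¬A1 = 1 − 0.91 = 0.09
A5 ∧ ¬A1 = min(a, b) on (0.25, 0.09) = 0.09
(A5 ∧ ¬A1) ∨ A1 = max(a, b) on (0.09, 0.91) = 0.91
A5 ∨ A3 = max(a, b) on (0.25, 0.11) = 0.25
(A5 ∨ A3) ∨ A3 = max(a, b) on (0.25, 0.11) = 0.25
((A5 ∧ ¬A1) ∨ A1) ∨ ((A5 ∨ A3) ∨ A3) = max(a, b) on (0.91, 0.25) = 0.91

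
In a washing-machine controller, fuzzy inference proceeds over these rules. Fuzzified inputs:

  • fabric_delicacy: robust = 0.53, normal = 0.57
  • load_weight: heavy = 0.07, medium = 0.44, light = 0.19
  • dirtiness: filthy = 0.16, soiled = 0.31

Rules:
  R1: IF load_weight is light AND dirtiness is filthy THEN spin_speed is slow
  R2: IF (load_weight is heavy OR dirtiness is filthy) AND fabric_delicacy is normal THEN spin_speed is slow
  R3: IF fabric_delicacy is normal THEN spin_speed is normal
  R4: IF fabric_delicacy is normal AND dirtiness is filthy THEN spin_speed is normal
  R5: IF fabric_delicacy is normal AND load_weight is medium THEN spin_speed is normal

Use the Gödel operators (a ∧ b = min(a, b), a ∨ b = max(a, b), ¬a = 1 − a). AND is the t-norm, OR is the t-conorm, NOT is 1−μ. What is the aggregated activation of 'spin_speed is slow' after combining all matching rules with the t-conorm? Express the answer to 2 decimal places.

0.16

R1: light=0.19, filthy=0.16; AND[min(a, b)] → w = 0.16
R2: (heavy=0.07 OR filthy=0.16) = 0.16; AND[min(a, b)] with normal=0.57 → w = 0.16
R3: normal=0.57 → w = 0.57
R4: normal=0.57, filthy=0.16; AND[min(a, b)] → w = 0.16
R5: normal=0.57, medium=0.44; AND[min(a, b)] → w = 0.44
Rules with consequent 'slow': {R1, R2} → strengths 0.16, 0.16
Aggregate via t-conorm [max(a, b)]: 0.16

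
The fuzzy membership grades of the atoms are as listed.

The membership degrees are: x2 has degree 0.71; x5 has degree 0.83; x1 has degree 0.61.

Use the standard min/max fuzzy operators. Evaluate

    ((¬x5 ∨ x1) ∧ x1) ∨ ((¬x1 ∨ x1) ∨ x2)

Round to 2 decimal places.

¬x5 = 1 − 0.83 = 0.17
¬x5 ∨ x1 = max(a, b) on (0.17, 0.61) = 0.61
(¬x5 ∨ x1) ∧ x1 = min(a, b) on (0.61, 0.61) = 0.61
¬x1 = 1 − 0.61 = 0.39
¬x1 ∨ x1 = max(a, b) on (0.39, 0.61) = 0.61
(¬x1 ∨ x1) ∨ x2 = max(a, b) on (0.61, 0.71) = 0.71
((¬x5 ∨ x1) ∧ x1) ∨ ((¬x1 ∨ x1) ∨ x2) = max(a, b) on (0.61, 0.71) = 0.71

0.71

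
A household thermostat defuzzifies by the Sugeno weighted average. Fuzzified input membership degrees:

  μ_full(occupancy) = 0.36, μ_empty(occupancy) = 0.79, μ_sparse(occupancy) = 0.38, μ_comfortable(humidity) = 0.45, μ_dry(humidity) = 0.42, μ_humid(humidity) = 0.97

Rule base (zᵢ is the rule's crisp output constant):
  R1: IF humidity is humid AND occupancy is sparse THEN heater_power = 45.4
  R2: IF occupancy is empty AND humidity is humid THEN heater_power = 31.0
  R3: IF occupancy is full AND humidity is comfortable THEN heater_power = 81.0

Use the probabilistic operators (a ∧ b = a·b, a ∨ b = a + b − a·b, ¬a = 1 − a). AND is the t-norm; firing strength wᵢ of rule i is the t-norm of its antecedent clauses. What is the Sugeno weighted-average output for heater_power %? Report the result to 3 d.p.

41.338

R1 (z=45.4): humid=0.97, sparse=0.38; AND[a·b] → w = 0.3686
R2 (z=31.0): empty=0.79, humid=0.97; AND[a·b] → w = 0.7663
R3 (z=81.0): full=0.36, comfortable=0.45; AND[a·b] → w = 0.1620
Weighted average = (0.3686·45.4 + 0.7663·31.0 + 0.1620·81.0) / (0.3686 + 0.7663 + 0.1620)
  = 53.6117 / 1.2969 = 41.338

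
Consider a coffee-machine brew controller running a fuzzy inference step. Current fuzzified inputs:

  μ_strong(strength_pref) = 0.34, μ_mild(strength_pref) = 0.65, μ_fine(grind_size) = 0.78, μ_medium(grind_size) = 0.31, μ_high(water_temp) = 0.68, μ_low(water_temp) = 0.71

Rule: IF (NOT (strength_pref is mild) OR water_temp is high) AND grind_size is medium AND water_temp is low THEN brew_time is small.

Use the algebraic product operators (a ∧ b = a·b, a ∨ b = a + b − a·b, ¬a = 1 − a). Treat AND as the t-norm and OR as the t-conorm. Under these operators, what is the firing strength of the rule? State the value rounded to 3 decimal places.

firing strength: (¬mild=1−0.65=0.35 OR high=0.68) = 0.7920; AND[a·b] with medium=0.31, low=0.71 → w = 0.1743

0.174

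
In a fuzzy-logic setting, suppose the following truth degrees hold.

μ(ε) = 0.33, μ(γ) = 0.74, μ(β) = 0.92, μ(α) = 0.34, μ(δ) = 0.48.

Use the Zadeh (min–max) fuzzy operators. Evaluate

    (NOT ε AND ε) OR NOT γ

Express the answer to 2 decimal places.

0.33

NOT ε = 1 − 0.33 = 0.67
NOT ε AND ε = min(a, b) on (0.67, 0.33) = 0.33
NOT γ = 1 − 0.74 = 0.26
(NOT ε AND ε) OR NOT γ = max(a, b) on (0.33, 0.26) = 0.33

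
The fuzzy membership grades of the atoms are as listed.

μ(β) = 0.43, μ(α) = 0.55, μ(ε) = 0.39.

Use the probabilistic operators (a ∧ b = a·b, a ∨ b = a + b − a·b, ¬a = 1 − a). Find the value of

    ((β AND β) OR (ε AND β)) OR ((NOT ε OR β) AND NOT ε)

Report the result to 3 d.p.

β AND β = a·b on (0.4300, 0.4300) = 0.1849
ε AND β = a·b on (0.3900, 0.4300) = 0.1677
(β AND β) OR (ε AND β) = a + b − a·b on (0.1849, 0.1677) = 0.3216
NOT ε = 1 − 0.3900 = 0.6100
NOT ε OR β = a + b − a·b on (0.6100, 0.4300) = 0.7777
NOT ε = 1 − 0.3900 = 0.6100
(NOT ε OR β) AND NOT ε = a·b on (0.7777, 0.6100) = 0.4744
((β AND β) OR (ε AND β)) OR ((NOT ε OR β) AND NOT ε) = a + b − a·b on (0.3216, 0.4744) = 0.6434

0.643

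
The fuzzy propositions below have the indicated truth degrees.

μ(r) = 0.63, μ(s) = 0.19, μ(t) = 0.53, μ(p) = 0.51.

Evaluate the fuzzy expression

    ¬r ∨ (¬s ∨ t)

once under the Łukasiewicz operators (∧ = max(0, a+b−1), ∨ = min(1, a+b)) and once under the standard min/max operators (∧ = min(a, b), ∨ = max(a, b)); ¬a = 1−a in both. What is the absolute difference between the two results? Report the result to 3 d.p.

Under Łukasiewicz:
  ¬r = 1 − 0.63 = 0.37
  ¬s = 1 − 0.19 = 0.81
  ¬s ∨ t = min(1, a+b) on (0.81, 0.53) = 1.00
  ¬r ∨ (¬s ∨ t) = min(1, a+b) on (0.37, 1.00) = 1.00
  → value = 1.0000
Under standard min/max:
  ¬r = 1 − 0.63 = 0.37
  ¬s = 1 − 0.19 = 0.81
  ¬s ∨ t = max(a, b) on (0.81, 0.53) = 0.81
  ¬r ∨ (¬s ∨ t) = max(a, b) on (0.37, 0.81) = 0.81
  → value = 0.8100
|1.0000 − 0.8100| = 0.190

0.190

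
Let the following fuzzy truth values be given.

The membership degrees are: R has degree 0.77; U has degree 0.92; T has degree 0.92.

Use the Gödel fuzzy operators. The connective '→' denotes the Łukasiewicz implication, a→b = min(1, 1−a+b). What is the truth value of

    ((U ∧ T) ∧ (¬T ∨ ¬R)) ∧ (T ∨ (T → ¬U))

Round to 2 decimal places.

U ∧ T = min(a, b) on (0.92, 0.92) = 0.92
¬T = 1 − 0.92 = 0.08
¬R = 1 − 0.77 = 0.23
¬T ∨ ¬R = max(a, b) on (0.08, 0.23) = 0.23
(U ∧ T) ∧ (¬T ∨ ¬R) = min(a, b) on (0.92, 0.23) = 0.23
¬U = 1 − 0.92 = 0.08
T → ¬U  [Łukasiewicz: min(1, 1−a+b)] with a=0.92, b=0.08 → 0.16
T ∨ (T → ¬U) = max(a, b) on (0.92, 0.16) = 0.92
((U ∧ T) ∧ (¬T ∨ ¬R)) ∧ (T ∨ (T → ¬U)) = min(a, b) on (0.23, 0.92) = 0.23

0.23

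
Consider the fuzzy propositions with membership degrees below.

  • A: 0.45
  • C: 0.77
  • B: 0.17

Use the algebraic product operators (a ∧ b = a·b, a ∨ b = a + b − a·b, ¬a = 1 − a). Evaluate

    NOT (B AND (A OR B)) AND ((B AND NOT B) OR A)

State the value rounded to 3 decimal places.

0.479

A OR B = a + b − a·b on (0.4500, 0.1700) = 0.5435
B AND (A OR B) = a·b on (0.1700, 0.5435) = 0.0924
NOT (B AND (A OR B)) = 1 − 0.0924 = 0.9076
NOT B = 1 − 0.1700 = 0.8300
B AND NOT B = a·b on (0.1700, 0.8300) = 0.1411
(B AND NOT B) OR A = a + b − a·b on (0.1411, 0.4500) = 0.5276
NOT (B AND (A OR B)) AND ((B AND NOT B) OR A) = a·b on (0.9076, 0.5276) = 0.4789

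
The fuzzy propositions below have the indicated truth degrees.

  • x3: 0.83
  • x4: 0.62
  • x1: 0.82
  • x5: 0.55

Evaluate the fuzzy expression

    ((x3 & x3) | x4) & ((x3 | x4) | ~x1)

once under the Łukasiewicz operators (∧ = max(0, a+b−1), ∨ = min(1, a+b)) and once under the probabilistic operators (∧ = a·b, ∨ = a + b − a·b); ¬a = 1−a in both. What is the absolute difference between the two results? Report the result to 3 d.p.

0.165

Under Łukasiewicz:
  x3 & x3 = max(0, a+b−1) on (0.83, 0.83) = 0.66
  (x3 & x3) | x4 = min(1, a+b) on (0.66, 0.62) = 1.00
  x3 | x4 = min(1, a+b) on (0.83, 0.62) = 1.00
  ~x1 = 1 − 0.82 = 0.18
  (x3 | x4) | ~x1 = min(1, a+b) on (1.00, 0.18) = 1.00
  ((x3 & x3) | x4) & ((x3 | x4) | ~x1) = max(0, a+b−1) on (1.00, 1.00) = 1.00
  → value = 1.0000
Under probabilistic:
  x3 & x3 = a·b on (0.8300, 0.8300) = 0.6889
  (x3 & x3) | x4 = a + b − a·b on (0.6889, 0.6200) = 0.8818
  x3 | x4 = a + b − a·b on (0.8300, 0.6200) = 0.9354
  ~x1 = 1 − 0.8200 = 0.1800
  (x3 | x4) | ~x1 = a + b − a·b on (0.9354, 0.1800) = 0.9470
  ((x3 & x3) | x4) & ((x3 | x4) | ~x1) = a·b on (0.8818, 0.9470) = 0.8351
  → value = 0.8351
|1.0000 − 0.8351| = 0.165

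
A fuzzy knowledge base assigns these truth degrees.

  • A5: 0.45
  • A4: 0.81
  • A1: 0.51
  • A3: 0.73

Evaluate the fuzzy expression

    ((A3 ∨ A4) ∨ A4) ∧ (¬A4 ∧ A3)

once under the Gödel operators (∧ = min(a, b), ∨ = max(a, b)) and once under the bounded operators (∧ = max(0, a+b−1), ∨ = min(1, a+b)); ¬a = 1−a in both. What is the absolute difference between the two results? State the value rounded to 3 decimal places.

0.190

Under Gödel:
  A3 ∨ A4 = max(a, b) on (0.73, 0.81) = 0.81
  (A3 ∨ A4) ∨ A4 = max(a, b) on (0.81, 0.81) = 0.81
  ¬A4 = 1 − 0.81 = 0.19
  ¬A4 ∧ A3 = min(a, b) on (0.19, 0.73) = 0.19
  ((A3 ∨ A4) ∨ A4) ∧ (¬A4 ∧ A3) = min(a, b) on (0.81, 0.19) = 0.19
  → value = 0.1900
Under bounded:
  A3 ∨ A4 = min(1, a+b) on (0.73, 0.81) = 1.00
  (A3 ∨ A4) ∨ A4 = min(1, a+b) on (1.00, 0.81) = 1.00
  ¬A4 = 1 − 0.81 = 0.19
  ¬A4 ∧ A3 = max(0, a+b−1) on (0.19, 0.73) = 0.00
  ((A3 ∨ A4) ∨ A4) ∧ (¬A4 ∧ A3) = max(0, a+b−1) on (1.00, 0.00) = 0.00
  → value = 0.0000
|0.1900 − 0.0000| = 0.190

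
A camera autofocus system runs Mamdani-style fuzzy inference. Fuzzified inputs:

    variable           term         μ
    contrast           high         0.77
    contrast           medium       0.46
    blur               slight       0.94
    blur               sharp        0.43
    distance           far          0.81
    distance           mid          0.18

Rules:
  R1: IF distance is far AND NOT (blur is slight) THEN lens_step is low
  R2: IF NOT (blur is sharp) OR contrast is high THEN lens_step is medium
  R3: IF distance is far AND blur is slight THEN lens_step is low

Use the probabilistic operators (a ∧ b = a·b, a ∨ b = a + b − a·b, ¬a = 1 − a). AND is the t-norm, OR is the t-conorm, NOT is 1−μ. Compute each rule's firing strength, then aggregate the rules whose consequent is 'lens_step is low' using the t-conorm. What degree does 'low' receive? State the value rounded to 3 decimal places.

R1: far=0.81, ¬slight=1−0.94=0.06; AND[a·b] → w = 0.0486
R2: ¬sharp=1−0.43=0.57, high=0.77; OR[a + b − a·b] → w = 0.9011
R3: far=0.81, slight=0.94; AND[a·b] → w = 0.7614
Rules with consequent 'low': {R1, R3} → strengths 0.0486, 0.7614
Aggregate via t-conorm [a + b − a·b]: 0.7730

0.773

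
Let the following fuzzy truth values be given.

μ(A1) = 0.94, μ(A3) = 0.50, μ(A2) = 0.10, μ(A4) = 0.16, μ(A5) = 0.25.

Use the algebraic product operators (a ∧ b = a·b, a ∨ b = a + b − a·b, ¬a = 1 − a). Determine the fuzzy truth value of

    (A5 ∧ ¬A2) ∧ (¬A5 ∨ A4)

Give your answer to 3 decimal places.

¬A2 = 1 − 0.1000 = 0.9000
A5 ∧ ¬A2 = a·b on (0.2500, 0.9000) = 0.2250
¬A5 = 1 − 0.2500 = 0.7500
¬A5 ∨ A4 = a + b − a·b on (0.7500, 0.1600) = 0.7900
(A5 ∧ ¬A2) ∧ (¬A5 ∨ A4) = a·b on (0.2250, 0.7900) = 0.1778

0.178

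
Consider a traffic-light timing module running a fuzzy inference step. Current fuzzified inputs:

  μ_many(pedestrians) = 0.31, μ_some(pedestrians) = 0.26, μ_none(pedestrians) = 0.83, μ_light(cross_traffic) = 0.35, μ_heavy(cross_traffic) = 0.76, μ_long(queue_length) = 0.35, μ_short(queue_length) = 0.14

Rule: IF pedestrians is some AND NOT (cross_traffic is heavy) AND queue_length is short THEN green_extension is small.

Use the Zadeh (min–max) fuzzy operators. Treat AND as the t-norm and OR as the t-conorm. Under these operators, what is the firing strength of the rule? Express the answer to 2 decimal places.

0.14

firing strength: some=0.26, ¬heavy=1−0.76=0.24, short=0.14; AND[min(a, b)] → w = 0.14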